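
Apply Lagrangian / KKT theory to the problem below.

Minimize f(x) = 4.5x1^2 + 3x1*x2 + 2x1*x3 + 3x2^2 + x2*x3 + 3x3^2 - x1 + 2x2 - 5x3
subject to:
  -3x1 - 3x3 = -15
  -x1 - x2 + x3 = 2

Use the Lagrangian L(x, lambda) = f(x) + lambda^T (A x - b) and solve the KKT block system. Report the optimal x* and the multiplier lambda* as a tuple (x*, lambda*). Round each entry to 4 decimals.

Form the Lagrangian:
  L(x, lambda) = (1/2) x^T Q x + c^T x + lambda^T (A x - b)
Stationarity (grad_x L = 0): Q x + c + A^T lambda = 0.
Primal feasibility: A x = b.

This gives the KKT block system:
  [ Q   A^T ] [ x     ]   [-c ]
  [ A    0  ] [ lambda ] = [ b ]

Solving the linear system:
  x*      = (2.2222, -1.4444, 2.7778)
  lambda* = (5.8148, 2.7778)
  f(x*)   = 31.3333

x* = (2.2222, -1.4444, 2.7778), lambda* = (5.8148, 2.7778)


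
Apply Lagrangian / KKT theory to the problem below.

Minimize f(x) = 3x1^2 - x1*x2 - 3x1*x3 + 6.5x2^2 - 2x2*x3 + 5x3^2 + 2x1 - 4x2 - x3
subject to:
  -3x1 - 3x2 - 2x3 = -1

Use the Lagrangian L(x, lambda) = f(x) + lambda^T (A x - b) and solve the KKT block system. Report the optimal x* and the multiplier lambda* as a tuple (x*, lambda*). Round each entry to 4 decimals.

Form the Lagrangian:
  L(x, lambda) = (1/2) x^T Q x + c^T x + lambda^T (A x - b)
Stationarity (grad_x L = 0): Q x + c + A^T lambda = 0.
Primal feasibility: A x = b.

This gives the KKT block system:
  [ Q   A^T ] [ x     ]   [-c ]
  [ A    0  ] [ lambda ] = [ b ]

Solving the linear system:
  x*      = (-0.1269, 0.3537, 0.1597)
  lambda* = (0.1353)
  f(x*)   = -0.8466

x* = (-0.1269, 0.3537, 0.1597), lambda* = (0.1353)


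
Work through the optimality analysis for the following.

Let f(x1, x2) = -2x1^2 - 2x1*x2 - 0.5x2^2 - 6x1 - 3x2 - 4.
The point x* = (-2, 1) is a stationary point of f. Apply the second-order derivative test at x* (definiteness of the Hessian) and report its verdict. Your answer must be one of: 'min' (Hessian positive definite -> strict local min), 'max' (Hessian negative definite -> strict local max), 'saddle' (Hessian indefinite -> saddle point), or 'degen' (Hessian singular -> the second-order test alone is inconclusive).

Compute the Hessian H = grad^2 f:
  H = [[-4, -2], [-2, -1]]
Verify stationarity: grad f(x*) = H x* + g = (0, 0).
Eigenvalues of H: -5, 0.
H has a zero eigenvalue (singular; negative semidefinite but not definite), so H is neither positive definite, negative definite, nor indefinite. The second-order test alone is inconclusive -> degen.
(Indeed, f is constant along the null direction of H through x*, so x* is not a strict local extremum.)

degen


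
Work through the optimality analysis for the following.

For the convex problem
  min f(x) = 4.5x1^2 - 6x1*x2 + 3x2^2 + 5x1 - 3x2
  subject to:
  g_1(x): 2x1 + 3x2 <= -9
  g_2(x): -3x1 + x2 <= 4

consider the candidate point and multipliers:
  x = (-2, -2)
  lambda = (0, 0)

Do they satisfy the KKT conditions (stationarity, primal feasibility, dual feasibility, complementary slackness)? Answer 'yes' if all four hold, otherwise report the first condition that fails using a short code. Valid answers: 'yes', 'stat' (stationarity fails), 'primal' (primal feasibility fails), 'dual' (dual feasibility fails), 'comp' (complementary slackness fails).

Gradient of f: grad f(x) = Q x + c = (-1, -3)
Constraint values g_i(x) = a_i^T x - b_i:
  g_1((-2, -2)) = -1
  g_2((-2, -2)) = 0
Stationarity residual: grad f(x) + sum_i lambda_i a_i = (-1, -3)
  -> stationarity FAILS
Primal feasibility (all g_i <= 0): OK
Dual feasibility (all lambda_i >= 0): OK
Complementary slackness (lambda_i * g_i(x) = 0 for all i): OK

Verdict: the first failing condition is stationarity -> stat.

stat


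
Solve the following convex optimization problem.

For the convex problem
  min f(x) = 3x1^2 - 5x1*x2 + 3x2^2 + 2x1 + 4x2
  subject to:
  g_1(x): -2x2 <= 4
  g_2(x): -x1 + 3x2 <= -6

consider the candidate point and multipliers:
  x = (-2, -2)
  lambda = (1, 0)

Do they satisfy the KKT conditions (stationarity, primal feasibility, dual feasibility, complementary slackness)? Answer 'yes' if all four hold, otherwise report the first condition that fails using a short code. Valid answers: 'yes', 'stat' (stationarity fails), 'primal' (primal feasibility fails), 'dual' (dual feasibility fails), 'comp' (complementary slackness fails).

Gradient of f: grad f(x) = Q x + c = (0, 2)
Constraint values g_i(x) = a_i^T x - b_i:
  g_1((-2, -2)) = 0
  g_2((-2, -2)) = 2
Stationarity residual: grad f(x) + sum_i lambda_i a_i = (0, 0)
  -> stationarity OK
Primal feasibility (all g_i <= 0): FAILS
Dual feasibility (all lambda_i >= 0): OK
Complementary slackness (lambda_i * g_i(x) = 0 for all i): OK

Verdict: the first failing condition is primal_feasibility -> primal.

primal


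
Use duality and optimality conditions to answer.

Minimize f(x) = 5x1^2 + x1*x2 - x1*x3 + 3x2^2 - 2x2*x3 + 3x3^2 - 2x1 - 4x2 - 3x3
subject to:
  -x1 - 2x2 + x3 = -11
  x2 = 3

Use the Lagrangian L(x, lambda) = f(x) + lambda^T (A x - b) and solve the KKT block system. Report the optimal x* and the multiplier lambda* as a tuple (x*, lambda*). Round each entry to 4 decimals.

Form the Lagrangian:
  L(x, lambda) = (1/2) x^T Q x + c^T x + lambda^T (A x - b)
Stationarity (grad_x L = 0): Q x + c + A^T lambda = 0.
Primal feasibility: A x = b.

This gives the KKT block system:
  [ Q   A^T ] [ x     ]   [-c ]
  [ A    0  ] [ lambda ] = [ b ]

Solving the linear system:
  x*      = (2.3571, 3, -2.6429)
  lambda* = (27.2143, 32.7857)
  f(x*)   = 96.1071

x* = (2.3571, 3, -2.6429), lambda* = (27.2143, 32.7857)


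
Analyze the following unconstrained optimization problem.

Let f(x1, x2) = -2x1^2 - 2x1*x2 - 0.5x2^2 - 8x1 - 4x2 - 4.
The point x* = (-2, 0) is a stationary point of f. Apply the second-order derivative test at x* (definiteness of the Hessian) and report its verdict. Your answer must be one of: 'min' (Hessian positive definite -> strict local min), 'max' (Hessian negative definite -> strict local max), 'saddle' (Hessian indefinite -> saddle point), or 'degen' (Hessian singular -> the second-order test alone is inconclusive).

Compute the Hessian H = grad^2 f:
  H = [[-4, -2], [-2, -1]]
Verify stationarity: grad f(x*) = H x* + g = (0, 0).
Eigenvalues of H: -5, 0.
H has a zero eigenvalue (singular; negative semidefinite but not definite), so H is neither positive definite, negative definite, nor indefinite. The second-order test alone is inconclusive -> degen.
(Indeed, f is constant along the null direction of H through x*, so x* is not a strict local extremum.)

degen


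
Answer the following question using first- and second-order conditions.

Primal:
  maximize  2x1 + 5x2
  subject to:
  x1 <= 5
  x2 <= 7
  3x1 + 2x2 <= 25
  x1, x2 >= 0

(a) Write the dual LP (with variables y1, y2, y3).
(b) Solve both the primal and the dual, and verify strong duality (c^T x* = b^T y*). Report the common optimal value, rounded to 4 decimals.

The standard primal-dual pair for 'max c^T x s.t. A x <= b, x >= 0' is:
  Dual:  min b^T y  s.t.  A^T y >= c,  y >= 0.

So the dual LP is:
  minimize  5y1 + 7y2 + 25y3
  subject to:
    y1 + 3y3 >= 2
    y2 + 2y3 >= 5
    y1, y2, y3 >= 0

Solving the primal: x* = (3.6667, 7).
  primal value c^T x* = 42.3333.
Solving the dual: y* = (0, 3.6667, 0.6667).
  dual value b^T y* = 42.3333.
Strong duality: c^T x* = b^T y*. Confirmed.

42.3333


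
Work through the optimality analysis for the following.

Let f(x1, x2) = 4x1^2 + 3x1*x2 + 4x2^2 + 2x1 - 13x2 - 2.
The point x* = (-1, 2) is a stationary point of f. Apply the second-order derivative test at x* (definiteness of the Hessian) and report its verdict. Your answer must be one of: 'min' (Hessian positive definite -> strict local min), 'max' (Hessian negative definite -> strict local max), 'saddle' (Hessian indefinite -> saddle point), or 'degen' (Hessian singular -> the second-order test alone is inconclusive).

Compute the Hessian H = grad^2 f:
  H = [[8, 3], [3, 8]]
Verify stationarity: grad f(x*) = H x* + g = (0, 0).
Eigenvalues of H: 5, 11.
Both eigenvalues > 0, so H is positive definite -> x* is a strict local min.

min


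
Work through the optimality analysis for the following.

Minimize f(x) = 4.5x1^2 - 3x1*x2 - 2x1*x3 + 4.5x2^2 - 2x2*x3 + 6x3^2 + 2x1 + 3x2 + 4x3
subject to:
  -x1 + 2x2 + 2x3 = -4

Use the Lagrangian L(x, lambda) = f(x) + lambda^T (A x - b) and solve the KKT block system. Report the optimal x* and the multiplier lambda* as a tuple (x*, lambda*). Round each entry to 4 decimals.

Form the Lagrangian:
  L(x, lambda) = (1/2) x^T Q x + c^T x + lambda^T (A x - b)
Stationarity (grad_x L = 0): Q x + c + A^T lambda = 0.
Primal feasibility: A x = b.

This gives the KKT block system:
  [ Q   A^T ] [ x     ]   [-c ]
  [ A    0  ] [ lambda ] = [ b ]

Solving the linear system:
  x*      = (-0.6237, -1.2796, -1.0323)
  lambda* = (2.2903)
  f(x*)   = -0.0269

x* = (-0.6237, -1.2796, -1.0323), lambda* = (2.2903)


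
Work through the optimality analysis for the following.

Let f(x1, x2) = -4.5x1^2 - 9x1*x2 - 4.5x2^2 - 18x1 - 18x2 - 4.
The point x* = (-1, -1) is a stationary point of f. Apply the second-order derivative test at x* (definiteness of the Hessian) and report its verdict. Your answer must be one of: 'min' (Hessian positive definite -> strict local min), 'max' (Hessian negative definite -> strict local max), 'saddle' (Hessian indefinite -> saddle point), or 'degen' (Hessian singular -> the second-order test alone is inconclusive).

Compute the Hessian H = grad^2 f:
  H = [[-9, -9], [-9, -9]]
Verify stationarity: grad f(x*) = H x* + g = (0, 0).
Eigenvalues of H: -18, 0.
H has a zero eigenvalue (singular; negative semidefinite but not definite), so H is neither positive definite, negative definite, nor indefinite. The second-order test alone is inconclusive -> degen.
(Indeed, f is constant along the null direction of H through x*, so x* is not a strict local extremum.)

degen


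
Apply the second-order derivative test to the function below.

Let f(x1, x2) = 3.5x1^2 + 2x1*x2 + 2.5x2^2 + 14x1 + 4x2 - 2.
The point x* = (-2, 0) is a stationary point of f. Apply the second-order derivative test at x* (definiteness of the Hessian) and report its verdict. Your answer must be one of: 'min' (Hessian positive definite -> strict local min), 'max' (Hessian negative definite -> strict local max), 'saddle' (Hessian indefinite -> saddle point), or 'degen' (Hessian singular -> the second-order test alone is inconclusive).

Compute the Hessian H = grad^2 f:
  H = [[7, 2], [2, 5]]
Verify stationarity: grad f(x*) = H x* + g = (0, 0).
Eigenvalues of H: 3.7639, 8.2361.
Both eigenvalues > 0, so H is positive definite -> x* is a strict local min.

min


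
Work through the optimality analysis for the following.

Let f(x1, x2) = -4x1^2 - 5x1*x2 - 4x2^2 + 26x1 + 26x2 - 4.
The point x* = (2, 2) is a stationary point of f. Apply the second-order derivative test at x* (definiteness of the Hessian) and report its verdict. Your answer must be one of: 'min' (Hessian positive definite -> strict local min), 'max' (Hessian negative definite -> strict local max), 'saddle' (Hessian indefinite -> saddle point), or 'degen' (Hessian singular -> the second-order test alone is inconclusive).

Compute the Hessian H = grad^2 f:
  H = [[-8, -5], [-5, -8]]
Verify stationarity: grad f(x*) = H x* + g = (0, 0).
Eigenvalues of H: -13, -3.
Both eigenvalues < 0, so H is negative definite -> x* is a strict local max.

max


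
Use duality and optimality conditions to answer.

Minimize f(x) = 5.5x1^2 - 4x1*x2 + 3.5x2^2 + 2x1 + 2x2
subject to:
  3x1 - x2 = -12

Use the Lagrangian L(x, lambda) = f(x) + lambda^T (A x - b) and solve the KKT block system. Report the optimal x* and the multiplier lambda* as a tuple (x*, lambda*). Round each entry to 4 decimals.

Form the Lagrangian:
  L(x, lambda) = (1/2) x^T Q x + c^T x + lambda^T (A x - b)
Stationarity (grad_x L = 0): Q x + c + A^T lambda = 0.
Primal feasibility: A x = b.

This gives the KKT block system:
  [ Q   A^T ] [ x     ]   [-c ]
  [ A    0  ] [ lambda ] = [ b ]

Solving the linear system:
  x*      = (-4.24, -0.72)
  lambda* = (13.92)
  f(x*)   = 78.56

x* = (-4.24, -0.72), lambda* = (13.92)


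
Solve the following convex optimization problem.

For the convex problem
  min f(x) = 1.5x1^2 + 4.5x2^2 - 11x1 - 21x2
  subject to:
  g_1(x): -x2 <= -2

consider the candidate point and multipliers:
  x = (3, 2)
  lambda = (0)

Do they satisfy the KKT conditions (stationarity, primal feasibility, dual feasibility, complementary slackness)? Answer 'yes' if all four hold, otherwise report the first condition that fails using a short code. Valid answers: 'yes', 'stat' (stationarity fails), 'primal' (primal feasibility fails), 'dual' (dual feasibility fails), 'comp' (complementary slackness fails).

Gradient of f: grad f(x) = Q x + c = (-2, -3)
Constraint values g_i(x) = a_i^T x - b_i:
  g_1((3, 2)) = 0
Stationarity residual: grad f(x) + sum_i lambda_i a_i = (-2, -3)
  -> stationarity FAILS
Primal feasibility (all g_i <= 0): OK
Dual feasibility (all lambda_i >= 0): OK
Complementary slackness (lambda_i * g_i(x) = 0 for all i): OK

Verdict: the first failing condition is stationarity -> stat.

stat


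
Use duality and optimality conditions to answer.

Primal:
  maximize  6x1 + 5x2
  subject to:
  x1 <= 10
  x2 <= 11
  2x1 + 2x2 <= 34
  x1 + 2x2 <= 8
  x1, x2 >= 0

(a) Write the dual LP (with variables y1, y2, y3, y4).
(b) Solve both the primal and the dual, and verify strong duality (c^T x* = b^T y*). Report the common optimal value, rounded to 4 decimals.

The standard primal-dual pair for 'max c^T x s.t. A x <= b, x >= 0' is:
  Dual:  min b^T y  s.t.  A^T y >= c,  y >= 0.

So the dual LP is:
  minimize  10y1 + 11y2 + 34y3 + 8y4
  subject to:
    y1 + 2y3 + y4 >= 6
    y2 + 2y3 + 2y4 >= 5
    y1, y2, y3, y4 >= 0

Solving the primal: x* = (8, 0).
  primal value c^T x* = 48.
Solving the dual: y* = (0, 0, 0, 6).
  dual value b^T y* = 48.
Strong duality: c^T x* = b^T y*. Confirmed.

48


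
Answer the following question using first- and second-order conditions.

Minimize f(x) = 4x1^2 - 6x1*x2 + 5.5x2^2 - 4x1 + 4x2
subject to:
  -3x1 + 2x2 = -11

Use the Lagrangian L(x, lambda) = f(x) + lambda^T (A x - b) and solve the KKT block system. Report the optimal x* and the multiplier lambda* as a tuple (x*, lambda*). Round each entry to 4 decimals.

Form the Lagrangian:
  L(x, lambda) = (1/2) x^T Q x + c^T x + lambda^T (A x - b)
Stationarity (grad_x L = 0): Q x + c + A^T lambda = 0.
Primal feasibility: A x = b.

This gives the KKT block system:
  [ Q   A^T ] [ x     ]   [-c ]
  [ A    0  ] [ lambda ] = [ b ]

Solving the linear system:
  x*      = (3.7797, 0.1695)
  lambda* = (8.4068)
  f(x*)   = 39.0169

x* = (3.7797, 0.1695), lambda* = (8.4068)


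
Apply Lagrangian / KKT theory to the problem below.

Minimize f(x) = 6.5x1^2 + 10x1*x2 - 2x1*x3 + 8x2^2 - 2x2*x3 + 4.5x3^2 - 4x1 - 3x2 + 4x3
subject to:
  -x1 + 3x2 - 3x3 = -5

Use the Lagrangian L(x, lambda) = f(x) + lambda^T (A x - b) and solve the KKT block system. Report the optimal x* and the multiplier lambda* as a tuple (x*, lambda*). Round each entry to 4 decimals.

Form the Lagrangian:
  L(x, lambda) = (1/2) x^T Q x + c^T x + lambda^T (A x - b)
Stationarity (grad_x L = 0): Q x + c + A^T lambda = 0.
Primal feasibility: A x = b.

This gives the KKT block system:
  [ Q   A^T ] [ x     ]   [-c ]
  [ A    0  ] [ lambda ] = [ b ]

Solving the linear system:
  x*      = (1.2376, -0.9371, 0.317)
  lambda* = (2.0839)
  f(x*)   = 4.7742

x* = (1.2376, -0.9371, 0.317), lambda* = (2.0839)


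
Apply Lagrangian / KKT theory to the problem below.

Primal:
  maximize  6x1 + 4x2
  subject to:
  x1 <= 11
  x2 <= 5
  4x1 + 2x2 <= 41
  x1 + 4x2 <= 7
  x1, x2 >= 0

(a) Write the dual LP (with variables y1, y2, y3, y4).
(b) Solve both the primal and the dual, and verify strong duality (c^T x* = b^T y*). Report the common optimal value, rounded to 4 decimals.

The standard primal-dual pair for 'max c^T x s.t. A x <= b, x >= 0' is:
  Dual:  min b^T y  s.t.  A^T y >= c,  y >= 0.

So the dual LP is:
  minimize  11y1 + 5y2 + 41y3 + 7y4
  subject to:
    y1 + 4y3 + y4 >= 6
    y2 + 2y3 + 4y4 >= 4
    y1, y2, y3, y4 >= 0

Solving the primal: x* = (7, 0).
  primal value c^T x* = 42.
Solving the dual: y* = (0, 0, 0, 6).
  dual value b^T y* = 42.
Strong duality: c^T x* = b^T y*. Confirmed.

42


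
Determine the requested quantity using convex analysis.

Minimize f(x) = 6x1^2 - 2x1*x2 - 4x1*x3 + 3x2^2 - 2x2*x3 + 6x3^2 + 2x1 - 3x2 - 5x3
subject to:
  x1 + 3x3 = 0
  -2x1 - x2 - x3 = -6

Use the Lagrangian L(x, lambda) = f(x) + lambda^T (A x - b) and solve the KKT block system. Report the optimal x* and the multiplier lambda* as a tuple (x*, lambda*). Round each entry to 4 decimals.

Form the Lagrangian:
  L(x, lambda) = (1/2) x^T Q x + c^T x + lambda^T (A x - b)
Stationarity (grad_x L = 0): Q x + c + A^T lambda = 0.
Primal feasibility: A x = b.

This gives the KKT block system:
  [ Q   A^T ] [ x     ]   [-c ]
  [ A    0  ] [ lambda ] = [ b ]

Solving the linear system:
  x*      = (1.5988, 3.3353, -0.5329)
  lambda* = (13.1138, 14.8802)
  f(x*)   = 42.5689

x* = (1.5988, 3.3353, -0.5329), lambda* = (13.1138, 14.8802)


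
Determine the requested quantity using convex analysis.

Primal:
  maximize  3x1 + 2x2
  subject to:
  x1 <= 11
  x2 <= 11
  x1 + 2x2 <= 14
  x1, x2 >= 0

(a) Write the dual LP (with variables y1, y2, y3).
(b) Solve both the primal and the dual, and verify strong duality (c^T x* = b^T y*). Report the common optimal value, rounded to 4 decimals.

The standard primal-dual pair for 'max c^T x s.t. A x <= b, x >= 0' is:
  Dual:  min b^T y  s.t.  A^T y >= c,  y >= 0.

So the dual LP is:
  minimize  11y1 + 11y2 + 14y3
  subject to:
    y1 + y3 >= 3
    y2 + 2y3 >= 2
    y1, y2, y3 >= 0

Solving the primal: x* = (11, 1.5).
  primal value c^T x* = 36.
Solving the dual: y* = (2, 0, 1).
  dual value b^T y* = 36.
Strong duality: c^T x* = b^T y*. Confirmed.

36


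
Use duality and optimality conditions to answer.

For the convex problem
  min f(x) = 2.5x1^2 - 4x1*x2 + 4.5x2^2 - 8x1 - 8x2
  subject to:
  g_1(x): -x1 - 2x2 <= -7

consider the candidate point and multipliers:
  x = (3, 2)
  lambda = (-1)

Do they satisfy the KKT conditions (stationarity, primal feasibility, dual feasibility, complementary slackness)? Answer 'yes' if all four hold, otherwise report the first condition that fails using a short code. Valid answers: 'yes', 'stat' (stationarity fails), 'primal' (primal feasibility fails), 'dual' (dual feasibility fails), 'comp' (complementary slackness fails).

Gradient of f: grad f(x) = Q x + c = (-1, -2)
Constraint values g_i(x) = a_i^T x - b_i:
  g_1((3, 2)) = 0
Stationarity residual: grad f(x) + sum_i lambda_i a_i = (0, 0)
  -> stationarity OK
Primal feasibility (all g_i <= 0): OK
Dual feasibility (all lambda_i >= 0): FAILS
Complementary slackness (lambda_i * g_i(x) = 0 for all i): OK

Verdict: the first failing condition is dual_feasibility -> dual.

dual


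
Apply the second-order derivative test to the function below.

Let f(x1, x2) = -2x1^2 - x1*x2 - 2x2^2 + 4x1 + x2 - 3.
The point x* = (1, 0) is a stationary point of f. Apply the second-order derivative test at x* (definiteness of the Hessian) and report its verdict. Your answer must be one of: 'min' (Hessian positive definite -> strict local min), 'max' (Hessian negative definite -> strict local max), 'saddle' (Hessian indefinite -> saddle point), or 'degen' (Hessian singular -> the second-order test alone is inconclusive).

Compute the Hessian H = grad^2 f:
  H = [[-4, -1], [-1, -4]]
Verify stationarity: grad f(x*) = H x* + g = (0, 0).
Eigenvalues of H: -5, -3.
Both eigenvalues < 0, so H is negative definite -> x* is a strict local max.

max


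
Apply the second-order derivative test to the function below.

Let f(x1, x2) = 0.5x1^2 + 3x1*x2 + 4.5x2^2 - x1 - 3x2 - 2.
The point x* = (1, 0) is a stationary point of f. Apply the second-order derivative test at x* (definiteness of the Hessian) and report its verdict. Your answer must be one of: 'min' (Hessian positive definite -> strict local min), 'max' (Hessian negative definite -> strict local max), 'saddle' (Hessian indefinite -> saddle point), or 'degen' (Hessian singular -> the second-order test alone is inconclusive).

Compute the Hessian H = grad^2 f:
  H = [[1, 3], [3, 9]]
Verify stationarity: grad f(x*) = H x* + g = (0, 0).
Eigenvalues of H: 0, 10.
H has a zero eigenvalue (singular; positive semidefinite but not definite), so H is neither positive definite, negative definite, nor indefinite. The second-order test alone is inconclusive -> degen.
(Indeed, f is constant along the null direction of H through x*, so x* is not a strict local extremum.)

degen


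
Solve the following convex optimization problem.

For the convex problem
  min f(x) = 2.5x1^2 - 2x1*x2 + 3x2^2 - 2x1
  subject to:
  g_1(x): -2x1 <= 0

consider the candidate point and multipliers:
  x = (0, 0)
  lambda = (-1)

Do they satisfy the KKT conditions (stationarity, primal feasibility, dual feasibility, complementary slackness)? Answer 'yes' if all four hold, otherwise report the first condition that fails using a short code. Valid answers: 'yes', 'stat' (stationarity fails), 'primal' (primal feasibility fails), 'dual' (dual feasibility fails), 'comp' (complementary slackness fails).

Gradient of f: grad f(x) = Q x + c = (-2, 0)
Constraint values g_i(x) = a_i^T x - b_i:
  g_1((0, 0)) = 0
Stationarity residual: grad f(x) + sum_i lambda_i a_i = (0, 0)
  -> stationarity OK
Primal feasibility (all g_i <= 0): OK
Dual feasibility (all lambda_i >= 0): FAILS
Complementary slackness (lambda_i * g_i(x) = 0 for all i): OK

Verdict: the first failing condition is dual_feasibility -> dual.

dual


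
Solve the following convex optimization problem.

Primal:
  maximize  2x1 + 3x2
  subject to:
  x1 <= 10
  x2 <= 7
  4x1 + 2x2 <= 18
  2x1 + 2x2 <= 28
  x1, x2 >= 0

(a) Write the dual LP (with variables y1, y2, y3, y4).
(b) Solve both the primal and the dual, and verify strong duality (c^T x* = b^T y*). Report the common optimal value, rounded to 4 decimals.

The standard primal-dual pair for 'max c^T x s.t. A x <= b, x >= 0' is:
  Dual:  min b^T y  s.t.  A^T y >= c,  y >= 0.

So the dual LP is:
  minimize  10y1 + 7y2 + 18y3 + 28y4
  subject to:
    y1 + 4y3 + 2y4 >= 2
    y2 + 2y3 + 2y4 >= 3
    y1, y2, y3, y4 >= 0

Solving the primal: x* = (1, 7).
  primal value c^T x* = 23.
Solving the dual: y* = (0, 2, 0.5, 0).
  dual value b^T y* = 23.
Strong duality: c^T x* = b^T y*. Confirmed.

23


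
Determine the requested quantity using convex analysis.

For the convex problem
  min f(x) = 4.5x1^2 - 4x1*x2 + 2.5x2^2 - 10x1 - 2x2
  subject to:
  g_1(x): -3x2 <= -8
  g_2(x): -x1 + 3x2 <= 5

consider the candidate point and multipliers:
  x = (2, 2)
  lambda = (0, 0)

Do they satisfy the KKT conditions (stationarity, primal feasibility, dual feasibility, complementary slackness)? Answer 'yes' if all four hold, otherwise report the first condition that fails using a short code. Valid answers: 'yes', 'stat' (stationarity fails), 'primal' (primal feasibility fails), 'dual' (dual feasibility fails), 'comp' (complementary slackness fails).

Gradient of f: grad f(x) = Q x + c = (0, 0)
Constraint values g_i(x) = a_i^T x - b_i:
  g_1((2, 2)) = 2
  g_2((2, 2)) = -1
Stationarity residual: grad f(x) + sum_i lambda_i a_i = (0, 0)
  -> stationarity OK
Primal feasibility (all g_i <= 0): FAILS
Dual feasibility (all lambda_i >= 0): OK
Complementary slackness (lambda_i * g_i(x) = 0 for all i): OK

Verdict: the first failing condition is primal_feasibility -> primal.

primal


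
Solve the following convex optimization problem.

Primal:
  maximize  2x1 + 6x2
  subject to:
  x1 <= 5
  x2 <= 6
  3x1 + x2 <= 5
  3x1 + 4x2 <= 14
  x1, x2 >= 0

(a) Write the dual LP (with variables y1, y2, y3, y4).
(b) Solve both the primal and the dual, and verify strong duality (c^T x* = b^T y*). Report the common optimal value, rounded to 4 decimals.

The standard primal-dual pair for 'max c^T x s.t. A x <= b, x >= 0' is:
  Dual:  min b^T y  s.t.  A^T y >= c,  y >= 0.

So the dual LP is:
  minimize  5y1 + 6y2 + 5y3 + 14y4
  subject to:
    y1 + 3y3 + 3y4 >= 2
    y2 + y3 + 4y4 >= 6
    y1, y2, y3, y4 >= 0

Solving the primal: x* = (0, 3.5).
  primal value c^T x* = 21.
Solving the dual: y* = (0, 0, 0, 1.5).
  dual value b^T y* = 21.
Strong duality: c^T x* = b^T y*. Confirmed.

21


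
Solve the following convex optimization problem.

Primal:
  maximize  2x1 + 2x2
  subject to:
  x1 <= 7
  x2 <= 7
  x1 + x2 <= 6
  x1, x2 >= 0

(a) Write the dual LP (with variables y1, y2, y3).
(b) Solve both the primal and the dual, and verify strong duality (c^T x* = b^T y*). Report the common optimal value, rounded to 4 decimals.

The standard primal-dual pair for 'max c^T x s.t. A x <= b, x >= 0' is:
  Dual:  min b^T y  s.t.  A^T y >= c,  y >= 0.

So the dual LP is:
  minimize  7y1 + 7y2 + 6y3
  subject to:
    y1 + y3 >= 2
    y2 + y3 >= 2
    y1, y2, y3 >= 0

Solving the primal: x* = (6, 0).
  primal value c^T x* = 12.
Solving the dual: y* = (0, 0, 2).
  dual value b^T y* = 12.
Strong duality: c^T x* = b^T y*. Confirmed.

12


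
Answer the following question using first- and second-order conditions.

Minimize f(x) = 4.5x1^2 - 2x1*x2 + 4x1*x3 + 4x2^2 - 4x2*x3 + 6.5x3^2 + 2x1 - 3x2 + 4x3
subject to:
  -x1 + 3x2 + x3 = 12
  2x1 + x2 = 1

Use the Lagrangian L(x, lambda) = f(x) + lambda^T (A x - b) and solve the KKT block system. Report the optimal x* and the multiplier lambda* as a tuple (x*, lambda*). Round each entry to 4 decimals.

Form the Lagrangian:
  L(x, lambda) = (1/2) x^T Q x + c^T x + lambda^T (A x - b)
Stationarity (grad_x L = 0): Q x + c + A^T lambda = 0.
Primal feasibility: A x = b.

This gives the KKT block system:
  [ Q   A^T ] [ x     ]   [-c ]
  [ A    0  ] [ lambda ] = [ b ]

Solving the linear system:
  x*      = (-1.0738, 3.1475, 1.4836)
  lambda* = (-6.4016, 0.8115)
  f(x*)   = 35.1762

x* = (-1.0738, 3.1475, 1.4836), lambda* = (-6.4016, 0.8115)


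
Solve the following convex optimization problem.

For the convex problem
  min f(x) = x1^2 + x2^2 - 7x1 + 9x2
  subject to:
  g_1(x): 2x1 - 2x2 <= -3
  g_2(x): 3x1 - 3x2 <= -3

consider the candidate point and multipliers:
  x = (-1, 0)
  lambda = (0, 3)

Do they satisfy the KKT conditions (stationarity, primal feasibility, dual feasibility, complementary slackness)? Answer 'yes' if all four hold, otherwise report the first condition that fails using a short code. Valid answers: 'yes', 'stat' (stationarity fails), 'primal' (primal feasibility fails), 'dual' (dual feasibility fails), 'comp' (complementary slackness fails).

Gradient of f: grad f(x) = Q x + c = (-9, 9)
Constraint values g_i(x) = a_i^T x - b_i:
  g_1((-1, 0)) = 1
  g_2((-1, 0)) = 0
Stationarity residual: grad f(x) + sum_i lambda_i a_i = (0, 0)
  -> stationarity OK
Primal feasibility (all g_i <= 0): FAILS
Dual feasibility (all lambda_i >= 0): OK
Complementary slackness (lambda_i * g_i(x) = 0 for all i): OK

Verdict: the first failing condition is primal_feasibility -> primal.

primal


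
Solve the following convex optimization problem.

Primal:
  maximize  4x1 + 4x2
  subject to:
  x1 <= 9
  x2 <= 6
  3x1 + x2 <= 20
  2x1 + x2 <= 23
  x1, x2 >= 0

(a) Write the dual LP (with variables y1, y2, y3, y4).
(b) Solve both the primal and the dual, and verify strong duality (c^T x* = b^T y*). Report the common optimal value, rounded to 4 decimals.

The standard primal-dual pair for 'max c^T x s.t. A x <= b, x >= 0' is:
  Dual:  min b^T y  s.t.  A^T y >= c,  y >= 0.

So the dual LP is:
  minimize  9y1 + 6y2 + 20y3 + 23y4
  subject to:
    y1 + 3y3 + 2y4 >= 4
    y2 + y3 + y4 >= 4
    y1, y2, y3, y4 >= 0

Solving the primal: x* = (4.6667, 6).
  primal value c^T x* = 42.6667.
Solving the dual: y* = (0, 2.6667, 1.3333, 0).
  dual value b^T y* = 42.6667.
Strong duality: c^T x* = b^T y*. Confirmed.

42.6667


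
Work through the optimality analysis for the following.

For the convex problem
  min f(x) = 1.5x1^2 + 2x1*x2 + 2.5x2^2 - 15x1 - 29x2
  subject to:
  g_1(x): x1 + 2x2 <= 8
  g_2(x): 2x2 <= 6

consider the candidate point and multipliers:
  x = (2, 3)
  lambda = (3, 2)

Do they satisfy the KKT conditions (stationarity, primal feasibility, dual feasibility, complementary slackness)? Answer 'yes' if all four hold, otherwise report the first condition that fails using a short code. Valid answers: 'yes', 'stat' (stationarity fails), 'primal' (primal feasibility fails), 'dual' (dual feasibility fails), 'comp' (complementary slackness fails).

Gradient of f: grad f(x) = Q x + c = (-3, -10)
Constraint values g_i(x) = a_i^T x - b_i:
  g_1((2, 3)) = 0
  g_2((2, 3)) = 0
Stationarity residual: grad f(x) + sum_i lambda_i a_i = (0, 0)
  -> stationarity OK
Primal feasibility (all g_i <= 0): OK
Dual feasibility (all lambda_i >= 0): OK
Complementary slackness (lambda_i * g_i(x) = 0 for all i): OK

Verdict: yes, KKT holds.

yes


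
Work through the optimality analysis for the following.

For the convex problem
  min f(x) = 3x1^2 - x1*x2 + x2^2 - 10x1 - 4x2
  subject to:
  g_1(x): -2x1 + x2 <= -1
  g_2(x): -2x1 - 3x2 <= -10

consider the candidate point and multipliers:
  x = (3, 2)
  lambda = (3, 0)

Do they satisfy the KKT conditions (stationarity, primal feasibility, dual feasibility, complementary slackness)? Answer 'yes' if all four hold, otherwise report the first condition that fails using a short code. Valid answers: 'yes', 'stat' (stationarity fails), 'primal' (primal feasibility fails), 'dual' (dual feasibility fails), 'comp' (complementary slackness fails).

Gradient of f: grad f(x) = Q x + c = (6, -3)
Constraint values g_i(x) = a_i^T x - b_i:
  g_1((3, 2)) = -3
  g_2((3, 2)) = -2
Stationarity residual: grad f(x) + sum_i lambda_i a_i = (0, 0)
  -> stationarity OK
Primal feasibility (all g_i <= 0): OK
Dual feasibility (all lambda_i >= 0): OK
Complementary slackness (lambda_i * g_i(x) = 0 for all i): FAILS

Verdict: the first failing condition is complementary_slackness -> comp.

comp


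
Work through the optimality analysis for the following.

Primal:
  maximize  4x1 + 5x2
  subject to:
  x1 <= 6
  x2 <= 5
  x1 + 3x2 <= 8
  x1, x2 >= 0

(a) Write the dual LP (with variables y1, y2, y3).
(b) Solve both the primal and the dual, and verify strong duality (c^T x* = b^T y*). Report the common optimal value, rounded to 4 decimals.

The standard primal-dual pair for 'max c^T x s.t. A x <= b, x >= 0' is:
  Dual:  min b^T y  s.t.  A^T y >= c,  y >= 0.

So the dual LP is:
  minimize  6y1 + 5y2 + 8y3
  subject to:
    y1 + y3 >= 4
    y2 + 3y3 >= 5
    y1, y2, y3 >= 0

Solving the primal: x* = (6, 0.6667).
  primal value c^T x* = 27.3333.
Solving the dual: y* = (2.3333, 0, 1.6667).
  dual value b^T y* = 27.3333.
Strong duality: c^T x* = b^T y*. Confirmed.

27.3333


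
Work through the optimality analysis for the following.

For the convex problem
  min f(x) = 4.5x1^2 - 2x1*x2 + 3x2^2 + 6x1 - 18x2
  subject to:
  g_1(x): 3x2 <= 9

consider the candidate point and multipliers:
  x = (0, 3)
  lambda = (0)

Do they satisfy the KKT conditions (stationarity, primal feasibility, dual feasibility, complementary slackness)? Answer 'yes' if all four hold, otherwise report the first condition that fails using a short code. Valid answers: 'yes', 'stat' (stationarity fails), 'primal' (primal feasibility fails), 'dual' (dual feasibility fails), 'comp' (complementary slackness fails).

Gradient of f: grad f(x) = Q x + c = (0, 0)
Constraint values g_i(x) = a_i^T x - b_i:
  g_1((0, 3)) = 0
Stationarity residual: grad f(x) + sum_i lambda_i a_i = (0, 0)
  -> stationarity OK
Primal feasibility (all g_i <= 0): OK
Dual feasibility (all lambda_i >= 0): OK
Complementary slackness (lambda_i * g_i(x) = 0 for all i): OK

Verdict: yes, KKT holds.

yes


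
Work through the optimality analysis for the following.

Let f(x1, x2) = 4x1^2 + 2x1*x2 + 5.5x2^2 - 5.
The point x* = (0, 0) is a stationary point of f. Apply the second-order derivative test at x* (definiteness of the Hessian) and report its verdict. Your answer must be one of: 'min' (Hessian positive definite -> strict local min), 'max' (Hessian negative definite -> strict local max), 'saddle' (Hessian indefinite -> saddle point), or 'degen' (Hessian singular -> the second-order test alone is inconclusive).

Compute the Hessian H = grad^2 f:
  H = [[8, 2], [2, 11]]
Verify stationarity: grad f(x*) = H x* + g = (0, 0).
Eigenvalues of H: 7, 12.
Both eigenvalues > 0, so H is positive definite -> x* is a strict local min.

min


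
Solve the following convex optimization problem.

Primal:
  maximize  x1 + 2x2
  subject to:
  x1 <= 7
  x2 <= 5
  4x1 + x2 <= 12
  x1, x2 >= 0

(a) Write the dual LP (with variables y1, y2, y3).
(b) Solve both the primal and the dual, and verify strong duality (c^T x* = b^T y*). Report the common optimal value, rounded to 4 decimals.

The standard primal-dual pair for 'max c^T x s.t. A x <= b, x >= 0' is:
  Dual:  min b^T y  s.t.  A^T y >= c,  y >= 0.

So the dual LP is:
  minimize  7y1 + 5y2 + 12y3
  subject to:
    y1 + 4y3 >= 1
    y2 + y3 >= 2
    y1, y2, y3 >= 0

Solving the primal: x* = (1.75, 5).
  primal value c^T x* = 11.75.
Solving the dual: y* = (0, 1.75, 0.25).
  dual value b^T y* = 11.75.
Strong duality: c^T x* = b^T y*. Confirmed.

11.75


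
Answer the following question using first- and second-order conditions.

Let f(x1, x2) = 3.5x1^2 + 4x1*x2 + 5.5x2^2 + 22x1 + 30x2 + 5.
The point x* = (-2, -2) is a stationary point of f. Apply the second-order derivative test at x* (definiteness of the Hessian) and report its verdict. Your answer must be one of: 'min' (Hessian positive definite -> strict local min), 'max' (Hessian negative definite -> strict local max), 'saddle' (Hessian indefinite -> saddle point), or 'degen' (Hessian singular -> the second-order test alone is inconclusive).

Compute the Hessian H = grad^2 f:
  H = [[7, 4], [4, 11]]
Verify stationarity: grad f(x*) = H x* + g = (0, 0).
Eigenvalues of H: 4.5279, 13.4721.
Both eigenvalues > 0, so H is positive definite -> x* is a strict local min.

min


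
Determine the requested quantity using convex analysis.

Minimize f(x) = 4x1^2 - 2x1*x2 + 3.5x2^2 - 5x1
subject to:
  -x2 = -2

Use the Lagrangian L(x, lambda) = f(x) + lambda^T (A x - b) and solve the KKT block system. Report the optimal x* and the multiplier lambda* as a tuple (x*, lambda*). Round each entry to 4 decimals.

Form the Lagrangian:
  L(x, lambda) = (1/2) x^T Q x + c^T x + lambda^T (A x - b)
Stationarity (grad_x L = 0): Q x + c + A^T lambda = 0.
Primal feasibility: A x = b.

This gives the KKT block system:
  [ Q   A^T ] [ x     ]   [-c ]
  [ A    0  ] [ lambda ] = [ b ]

Solving the linear system:
  x*      = (1.125, 2)
  lambda* = (11.75)
  f(x*)   = 8.9375

x* = (1.125, 2), lambda* = (11.75)


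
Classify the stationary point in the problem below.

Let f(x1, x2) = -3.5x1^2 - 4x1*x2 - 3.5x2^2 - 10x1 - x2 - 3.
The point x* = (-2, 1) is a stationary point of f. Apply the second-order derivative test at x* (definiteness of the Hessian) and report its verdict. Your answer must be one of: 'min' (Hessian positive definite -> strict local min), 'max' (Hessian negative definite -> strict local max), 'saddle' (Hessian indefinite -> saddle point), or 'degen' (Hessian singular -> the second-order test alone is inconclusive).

Compute the Hessian H = grad^2 f:
  H = [[-7, -4], [-4, -7]]
Verify stationarity: grad f(x*) = H x* + g = (0, 0).
Eigenvalues of H: -11, -3.
Both eigenvalues < 0, so H is negative definite -> x* is a strict local max.

max


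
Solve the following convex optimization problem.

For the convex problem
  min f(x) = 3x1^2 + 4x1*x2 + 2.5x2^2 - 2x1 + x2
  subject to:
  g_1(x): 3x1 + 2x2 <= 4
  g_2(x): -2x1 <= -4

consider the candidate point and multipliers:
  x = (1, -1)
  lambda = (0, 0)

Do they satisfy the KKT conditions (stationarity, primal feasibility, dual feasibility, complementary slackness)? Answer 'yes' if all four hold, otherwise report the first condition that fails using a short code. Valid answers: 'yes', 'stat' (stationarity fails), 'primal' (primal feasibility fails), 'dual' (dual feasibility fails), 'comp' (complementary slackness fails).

Gradient of f: grad f(x) = Q x + c = (0, 0)
Constraint values g_i(x) = a_i^T x - b_i:
  g_1((1, -1)) = -3
  g_2((1, -1)) = 2
Stationarity residual: grad f(x) + sum_i lambda_i a_i = (0, 0)
  -> stationarity OK
Primal feasibility (all g_i <= 0): FAILS
Dual feasibility (all lambda_i >= 0): OK
Complementary slackness (lambda_i * g_i(x) = 0 for all i): OK

Verdict: the first failing condition is primal_feasibility -> primal.

primal


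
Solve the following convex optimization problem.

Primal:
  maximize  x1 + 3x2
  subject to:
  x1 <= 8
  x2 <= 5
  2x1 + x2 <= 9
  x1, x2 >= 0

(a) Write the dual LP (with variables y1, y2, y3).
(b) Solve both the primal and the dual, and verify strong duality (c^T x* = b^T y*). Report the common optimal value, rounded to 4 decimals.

The standard primal-dual pair for 'max c^T x s.t. A x <= b, x >= 0' is:
  Dual:  min b^T y  s.t.  A^T y >= c,  y >= 0.

So the dual LP is:
  minimize  8y1 + 5y2 + 9y3
  subject to:
    y1 + 2y3 >= 1
    y2 + y3 >= 3
    y1, y2, y3 >= 0

Solving the primal: x* = (2, 5).
  primal value c^T x* = 17.
Solving the dual: y* = (0, 2.5, 0.5).
  dual value b^T y* = 17.
Strong duality: c^T x* = b^T y*. Confirmed.

17


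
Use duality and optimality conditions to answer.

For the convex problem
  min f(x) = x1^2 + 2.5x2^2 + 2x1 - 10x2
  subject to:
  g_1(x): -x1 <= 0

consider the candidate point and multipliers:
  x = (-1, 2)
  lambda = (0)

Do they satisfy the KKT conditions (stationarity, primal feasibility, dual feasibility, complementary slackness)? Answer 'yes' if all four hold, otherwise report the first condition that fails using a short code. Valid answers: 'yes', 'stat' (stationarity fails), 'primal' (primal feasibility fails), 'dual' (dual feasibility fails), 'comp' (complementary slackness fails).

Gradient of f: grad f(x) = Q x + c = (0, 0)
Constraint values g_i(x) = a_i^T x - b_i:
  g_1((-1, 2)) = 1
Stationarity residual: grad f(x) + sum_i lambda_i a_i = (0, 0)
  -> stationarity OK
Primal feasibility (all g_i <= 0): FAILS
Dual feasibility (all lambda_i >= 0): OK
Complementary slackness (lambda_i * g_i(x) = 0 for all i): OK

Verdict: the first failing condition is primal_feasibility -> primal.

primal


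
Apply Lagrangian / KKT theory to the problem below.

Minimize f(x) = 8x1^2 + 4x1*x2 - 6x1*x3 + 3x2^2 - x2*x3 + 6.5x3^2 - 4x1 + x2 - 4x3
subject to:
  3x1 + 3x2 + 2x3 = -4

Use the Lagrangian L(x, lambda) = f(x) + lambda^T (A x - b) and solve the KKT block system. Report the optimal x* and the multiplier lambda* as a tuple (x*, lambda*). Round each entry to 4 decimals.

Form the Lagrangian:
  L(x, lambda) = (1/2) x^T Q x + c^T x + lambda^T (A x - b)
Stationarity (grad_x L = 0): Q x + c + A^T lambda = 0.
Primal feasibility: A x = b.

This gives the KKT block system:
  [ Q   A^T ] [ x     ]   [-c ]
  [ A    0  ] [ lambda ] = [ b ]

Solving the linear system:
  x*      = (0.144, -1.4196, -0.0866)
  lambda* = (2.285)
  f(x*)   = 3.7454

x* = (0.144, -1.4196, -0.0866), lambda* = (2.285)


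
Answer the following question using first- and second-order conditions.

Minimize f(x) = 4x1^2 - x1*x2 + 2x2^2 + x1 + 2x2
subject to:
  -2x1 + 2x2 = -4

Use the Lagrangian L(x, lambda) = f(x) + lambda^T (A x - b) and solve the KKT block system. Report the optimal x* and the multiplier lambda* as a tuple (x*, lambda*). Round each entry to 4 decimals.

Form the Lagrangian:
  L(x, lambda) = (1/2) x^T Q x + c^T x + lambda^T (A x - b)
Stationarity (grad_x L = 0): Q x + c + A^T lambda = 0.
Primal feasibility: A x = b.

This gives the KKT block system:
  [ Q   A^T ] [ x     ]   [-c ]
  [ A    0  ] [ lambda ] = [ b ]

Solving the linear system:
  x*      = (0.3, -1.7)
  lambda* = (2.55)
  f(x*)   = 3.55

x* = (0.3, -1.7), lambda* = (2.55)


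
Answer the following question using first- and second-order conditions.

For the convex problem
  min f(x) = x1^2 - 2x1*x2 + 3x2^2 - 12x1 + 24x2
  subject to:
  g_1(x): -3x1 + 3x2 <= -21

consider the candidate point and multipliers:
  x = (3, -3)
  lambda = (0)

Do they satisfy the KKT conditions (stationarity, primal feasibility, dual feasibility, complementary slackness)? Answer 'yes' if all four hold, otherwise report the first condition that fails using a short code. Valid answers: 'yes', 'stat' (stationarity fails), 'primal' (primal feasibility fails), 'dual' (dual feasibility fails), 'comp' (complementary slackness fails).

Gradient of f: grad f(x) = Q x + c = (0, 0)
Constraint values g_i(x) = a_i^T x - b_i:
  g_1((3, -3)) = 3
Stationarity residual: grad f(x) + sum_i lambda_i a_i = (0, 0)
  -> stationarity OK
Primal feasibility (all g_i <= 0): FAILS
Dual feasibility (all lambda_i >= 0): OK
Complementary slackness (lambda_i * g_i(x) = 0 for all i): OK

Verdict: the first failing condition is primal_feasibility -> primal.

primal
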